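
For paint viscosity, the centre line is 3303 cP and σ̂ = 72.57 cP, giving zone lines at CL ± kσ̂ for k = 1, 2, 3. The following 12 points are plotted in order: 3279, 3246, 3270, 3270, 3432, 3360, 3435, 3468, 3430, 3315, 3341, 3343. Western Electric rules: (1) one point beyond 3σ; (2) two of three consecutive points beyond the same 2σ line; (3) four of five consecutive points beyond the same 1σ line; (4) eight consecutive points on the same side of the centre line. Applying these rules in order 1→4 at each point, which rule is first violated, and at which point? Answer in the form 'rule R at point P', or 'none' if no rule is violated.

rule 3 at point 9

Zone of each point (C = within 1σ̂, B = 1σ̂–2σ̂, A = 2σ̂–3σ̂, * = beyond 3σ̂; sign = side of CL): 1:-C, 2:-C, 3:-C, 4:-C, 5:+B, 6:+C, 7:+B, 8:+A, 9:+B, 10:+C, 11:+C, 12:+C
Rule 3 (four of five consecutive points beyond the same 1σ limit) is satisfied at point 9.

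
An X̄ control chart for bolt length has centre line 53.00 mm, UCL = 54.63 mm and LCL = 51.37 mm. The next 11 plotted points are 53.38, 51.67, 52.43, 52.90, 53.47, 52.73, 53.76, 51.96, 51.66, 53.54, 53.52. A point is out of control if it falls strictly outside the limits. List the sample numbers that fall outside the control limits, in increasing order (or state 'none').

All 11 points lie within [51.37, 54.63].

none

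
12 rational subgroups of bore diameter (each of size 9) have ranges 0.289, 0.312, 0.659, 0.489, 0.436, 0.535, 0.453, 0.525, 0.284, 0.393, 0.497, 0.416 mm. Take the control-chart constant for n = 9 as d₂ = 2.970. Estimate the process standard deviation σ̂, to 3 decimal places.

R̄ = (0.289 + 0.312 + 0.659 + 0.489 + 0.436 + 0.535 + 0.453 + 0.525 + 0.284 + 0.393 + 0.497 + 0.416) / 12 = 0.4407
σ̂ = R̄ / d₂ = 0.4407 / 2.970 = 0.1484

0.148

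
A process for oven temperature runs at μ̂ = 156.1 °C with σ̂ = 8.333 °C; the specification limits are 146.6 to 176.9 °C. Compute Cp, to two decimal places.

Cp = (USL − LSL) / (6σ̂) = (176.9 − 146.6) / (6 × 8.333) = 30.3000 / 49.9980 = 0.6060

0.61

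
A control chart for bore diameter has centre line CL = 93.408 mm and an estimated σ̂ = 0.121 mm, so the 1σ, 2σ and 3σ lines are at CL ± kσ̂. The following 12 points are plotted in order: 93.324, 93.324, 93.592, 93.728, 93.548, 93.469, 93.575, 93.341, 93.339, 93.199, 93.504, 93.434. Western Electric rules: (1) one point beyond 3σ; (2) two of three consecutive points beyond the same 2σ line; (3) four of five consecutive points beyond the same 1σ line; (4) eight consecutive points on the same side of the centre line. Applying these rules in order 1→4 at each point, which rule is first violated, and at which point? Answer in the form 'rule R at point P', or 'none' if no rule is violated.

Zone of each point (C = within 1σ̂, B = 1σ̂–2σ̂, A = 2σ̂–3σ̂, * = beyond 3σ̂; sign = side of CL): 1:-C, 2:-C, 3:+B, 4:+A, 5:+B, 6:+C, 7:+B, 8:-C, 9:-C, 10:-B, 11:+C, 12:+C
Rule 3 (four of five consecutive points beyond the same 1σ limit) is satisfied at point 7.

rule 3 at point 7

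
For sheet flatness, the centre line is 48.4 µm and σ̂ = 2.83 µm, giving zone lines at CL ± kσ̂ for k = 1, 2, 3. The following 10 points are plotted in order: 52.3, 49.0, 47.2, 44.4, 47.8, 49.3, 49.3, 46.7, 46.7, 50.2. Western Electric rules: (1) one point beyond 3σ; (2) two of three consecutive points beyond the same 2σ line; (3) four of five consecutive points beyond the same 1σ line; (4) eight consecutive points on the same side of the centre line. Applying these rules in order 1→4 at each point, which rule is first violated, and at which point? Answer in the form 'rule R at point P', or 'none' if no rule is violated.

none

Zone of each point (C = within 1σ̂, B = 1σ̂–2σ̂, A = 2σ̂–3σ̂, * = beyond 3σ̂; sign = side of CL): 1:+B, 2:+C, 3:-C, 4:-B, 5:-C, 6:+C, 7:+C, 8:-C, 9:-C, 10:+C
No rule fires across all 10 points.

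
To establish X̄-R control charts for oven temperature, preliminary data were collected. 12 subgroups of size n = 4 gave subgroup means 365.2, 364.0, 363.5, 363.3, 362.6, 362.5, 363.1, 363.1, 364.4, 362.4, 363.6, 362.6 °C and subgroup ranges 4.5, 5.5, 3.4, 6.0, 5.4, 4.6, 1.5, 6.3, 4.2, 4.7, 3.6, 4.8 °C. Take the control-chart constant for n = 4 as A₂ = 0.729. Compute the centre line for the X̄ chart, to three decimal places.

X̄̄ = (365.2 + 364.0 + 363.5 + 363.3 + 362.6 + 362.5 + 363.1 + 363.1 + 364.4 + 362.4 + 363.6 + 362.6) / 12 = 4360.3000 / 12 = 363.3583
CL = X̄̄ = 363.3583

363.358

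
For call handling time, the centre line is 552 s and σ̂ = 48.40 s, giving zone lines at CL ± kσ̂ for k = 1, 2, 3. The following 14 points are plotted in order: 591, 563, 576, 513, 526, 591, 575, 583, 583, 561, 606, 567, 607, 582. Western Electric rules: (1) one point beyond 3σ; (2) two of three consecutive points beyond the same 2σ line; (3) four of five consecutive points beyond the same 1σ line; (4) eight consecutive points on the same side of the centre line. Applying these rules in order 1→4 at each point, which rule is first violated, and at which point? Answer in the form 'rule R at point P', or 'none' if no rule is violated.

rule 4 at point 13

Zone of each point (C = within 1σ̂, B = 1σ̂–2σ̂, A = 2σ̂–3σ̂, * = beyond 3σ̂; sign = side of CL): 1:+C, 2:+C, 3:+C, 4:-C, 5:-C, 6:+C, 7:+C, 8:+C, 9:+C, 10:+C, 11:+B, 12:+C, 13:+B, 14:+C
Rule 4 (eight consecutive points on the same side of the centre line) is satisfied at point 13.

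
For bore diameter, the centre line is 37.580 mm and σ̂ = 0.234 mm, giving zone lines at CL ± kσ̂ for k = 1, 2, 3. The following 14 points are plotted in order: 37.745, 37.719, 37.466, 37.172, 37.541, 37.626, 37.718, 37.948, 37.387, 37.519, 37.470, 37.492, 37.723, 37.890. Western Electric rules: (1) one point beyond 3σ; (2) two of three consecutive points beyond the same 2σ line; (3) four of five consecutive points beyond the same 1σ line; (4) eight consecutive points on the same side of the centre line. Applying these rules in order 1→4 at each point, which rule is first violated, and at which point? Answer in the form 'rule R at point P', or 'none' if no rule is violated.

Zone of each point (C = within 1σ̂, B = 1σ̂–2σ̂, A = 2σ̂–3σ̂, * = beyond 3σ̂; sign = side of CL): 1:+C, 2:+C, 3:-C, 4:-B, 5:-C, 6:+C, 7:+C, 8:+B, 9:-C, 10:-C, 11:-C, 12:-C, 13:+C, 14:+B
No rule fires across all 14 points.

none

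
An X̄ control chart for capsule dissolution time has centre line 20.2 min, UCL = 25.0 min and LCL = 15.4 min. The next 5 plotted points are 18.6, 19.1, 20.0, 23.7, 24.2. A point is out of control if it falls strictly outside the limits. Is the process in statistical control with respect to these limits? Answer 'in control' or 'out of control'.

in control

All 5 points lie within [15.4, 25.0].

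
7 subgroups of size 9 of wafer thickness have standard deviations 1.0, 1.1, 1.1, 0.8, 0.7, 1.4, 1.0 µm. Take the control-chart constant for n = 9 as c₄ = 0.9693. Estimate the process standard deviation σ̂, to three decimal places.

s̄ = (1.0 + 1.1 + 1.1 + 0.8 + 0.7 + 1.4 + 1.0) / 7 = 1.0143
σ̂ = s̄ / c₄ = 1.0143 / 0.9693 = 1.0464

1.046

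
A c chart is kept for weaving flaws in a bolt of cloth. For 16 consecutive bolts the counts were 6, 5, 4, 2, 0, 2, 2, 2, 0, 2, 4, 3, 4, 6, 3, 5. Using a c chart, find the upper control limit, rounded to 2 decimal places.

c̄ = (6 + 5 + 4 + 2 + 0 + 2 + 2 + 2 + 0 + 2 + 4 + 3 + 4 + 6 + 3 + 5) / 16 = 50 / 16 = 3.1250
UCL = c̄ + 3√c̄ = 3.1250 + 3 × √3.1250 = 3.1250 + 3 × 1.7678 = 8.4283

8.43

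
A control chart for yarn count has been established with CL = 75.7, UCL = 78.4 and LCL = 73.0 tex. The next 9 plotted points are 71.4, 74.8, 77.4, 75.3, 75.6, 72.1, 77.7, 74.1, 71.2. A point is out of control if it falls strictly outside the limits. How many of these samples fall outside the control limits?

Compare each point to [73.0, 78.4]: sample 1 = 71.4 < LCL; sample 6 = 72.1 < LCL; sample 9 = 71.2 < LCL.

3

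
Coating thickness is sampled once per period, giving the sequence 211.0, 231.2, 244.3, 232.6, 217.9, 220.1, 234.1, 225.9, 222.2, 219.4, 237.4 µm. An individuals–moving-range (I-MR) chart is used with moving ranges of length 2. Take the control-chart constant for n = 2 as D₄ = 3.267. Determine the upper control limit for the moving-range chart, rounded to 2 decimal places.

35.48

Moving ranges: 20.2, 13.1, 11.7, 14.7, 2.2, 14.0, 8.2, 3.7, 2.8, 18.0; M̄R̄ = 108.6000 / 10 = 10.8600
UCL_MR = D₄·M̄R̄ = 3.267 × 10.8600 = 35.4796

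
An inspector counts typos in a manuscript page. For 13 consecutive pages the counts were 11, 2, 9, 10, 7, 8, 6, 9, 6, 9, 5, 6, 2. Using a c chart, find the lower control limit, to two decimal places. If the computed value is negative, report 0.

c̄ = (11 + 2 + 9 + 10 + 7 + 8 + 6 + 9 + 6 + 9 + 5 + 6 + 2) / 13 = 90 / 13 = 6.9231
LCL = c̄ − 3√c̄ = 6.9231 − 3 × 2.6312 = -0.9704 → 0 (cannot be negative)

0.00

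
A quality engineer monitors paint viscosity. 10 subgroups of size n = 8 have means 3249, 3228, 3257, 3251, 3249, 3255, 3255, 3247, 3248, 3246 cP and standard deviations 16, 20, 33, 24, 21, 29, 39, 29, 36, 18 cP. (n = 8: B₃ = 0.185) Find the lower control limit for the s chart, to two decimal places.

s̄ = (16 + 20 + 33 + 24 + 21 + 29 + 39 + 29 + 36 + 18) / 10 = 26.5000
LCL_s = B₃·s̄ = 0.185 × 26.5000 = 4.9025

4.90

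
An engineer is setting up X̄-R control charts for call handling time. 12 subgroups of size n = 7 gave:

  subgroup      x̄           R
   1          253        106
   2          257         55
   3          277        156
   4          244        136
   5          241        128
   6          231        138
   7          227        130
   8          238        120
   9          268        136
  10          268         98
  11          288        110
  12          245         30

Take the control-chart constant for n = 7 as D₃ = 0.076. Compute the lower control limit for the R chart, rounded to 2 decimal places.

8.51

R̄ = (106 + 55 + 156 + 136 + 128 + 138 + 130 + 120 + 136 + 98 + 110 + 30) / 12 = 1343.0000 / 12 = 111.9167
LCL_R = D₃·R̄ = 0.076 × 111.9167 = 8.5057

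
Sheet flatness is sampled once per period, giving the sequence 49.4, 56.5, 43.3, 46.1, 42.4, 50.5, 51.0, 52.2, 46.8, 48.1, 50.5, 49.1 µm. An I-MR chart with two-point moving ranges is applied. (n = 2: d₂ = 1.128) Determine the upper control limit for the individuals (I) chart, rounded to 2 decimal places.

X̄ = (49.4 + 56.5 + 43.3 + 46.1 + 42.4 + 50.5 + 51.0 + 52.2 + 46.8 + 48.1 + 50.5 + 49.1) / 12 = 48.8250
Moving ranges: 7.1, 13.2, 2.8, 3.7, 8.1, 0.5, 1.2, 5.4, 1.3, 2.4, 1.4; M̄R̄ = 47.1000 / 11 = 4.2818
UCL = X̄ + 3·M̄R̄/d₂ = 48.8250 + 3 × 4.2818 / 1.128 = 60.2128

60.21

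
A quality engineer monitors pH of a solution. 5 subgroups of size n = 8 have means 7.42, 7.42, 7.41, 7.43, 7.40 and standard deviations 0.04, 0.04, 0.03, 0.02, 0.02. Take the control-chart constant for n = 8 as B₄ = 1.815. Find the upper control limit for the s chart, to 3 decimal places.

0.054

s̄ = (0.04 + 0.04 + 0.03 + 0.02 + 0.02) / 5 = 0.0300
UCL_s = B₄·s̄ = 1.815 × 0.0300 = 0.0544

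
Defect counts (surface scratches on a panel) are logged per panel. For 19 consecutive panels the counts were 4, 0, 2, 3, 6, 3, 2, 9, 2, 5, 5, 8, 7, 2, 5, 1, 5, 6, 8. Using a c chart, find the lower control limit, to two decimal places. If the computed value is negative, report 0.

0.00

c̄ = (4 + 0 + 2 + 3 + 6 + 3 + 2 + 9 + 2 + 5 + 5 + 8 + 7 + 2 + 5 + 1 + 5 + 6 + 8) / 19 = 83 / 19 = 4.3684
LCL = c̄ − 3√c̄ = 4.3684 − 3 × 2.0901 = -1.9018 → 0 (cannot be negative)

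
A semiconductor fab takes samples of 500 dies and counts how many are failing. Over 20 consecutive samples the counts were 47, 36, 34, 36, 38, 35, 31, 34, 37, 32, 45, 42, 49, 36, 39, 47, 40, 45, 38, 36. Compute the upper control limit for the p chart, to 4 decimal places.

p̄ = Σdᵢ / (k·n) = 777 / (20 × 500) = 0.07770
UCL = p̄ + 3·√(p̄(1−p̄)/n) = 0.07770 + 3 × √(0.07770×0.92230/500) = 0.07770 + 3 × 0.01197 = 0.11362

0.1136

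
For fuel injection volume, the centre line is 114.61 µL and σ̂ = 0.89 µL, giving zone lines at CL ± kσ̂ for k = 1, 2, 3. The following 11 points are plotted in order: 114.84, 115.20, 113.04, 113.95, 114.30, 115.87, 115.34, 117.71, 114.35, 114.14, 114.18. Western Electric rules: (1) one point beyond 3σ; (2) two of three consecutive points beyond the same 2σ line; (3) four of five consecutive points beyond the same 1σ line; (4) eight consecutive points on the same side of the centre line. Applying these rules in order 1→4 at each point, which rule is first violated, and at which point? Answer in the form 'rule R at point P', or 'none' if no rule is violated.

rule 1 at point 8

Zone of each point (C = within 1σ̂, B = 1σ̂–2σ̂, A = 2σ̂–3σ̂, * = beyond 3σ̂; sign = side of CL): 1:+C, 2:+C, 3:-B, 4:-C, 5:-C, 6:+B, 7:+C, 8:+*, 9:-C, 10:-C, 11:-C
Rule 1 (one point beyond the 3σ limits) is satisfied at point 8.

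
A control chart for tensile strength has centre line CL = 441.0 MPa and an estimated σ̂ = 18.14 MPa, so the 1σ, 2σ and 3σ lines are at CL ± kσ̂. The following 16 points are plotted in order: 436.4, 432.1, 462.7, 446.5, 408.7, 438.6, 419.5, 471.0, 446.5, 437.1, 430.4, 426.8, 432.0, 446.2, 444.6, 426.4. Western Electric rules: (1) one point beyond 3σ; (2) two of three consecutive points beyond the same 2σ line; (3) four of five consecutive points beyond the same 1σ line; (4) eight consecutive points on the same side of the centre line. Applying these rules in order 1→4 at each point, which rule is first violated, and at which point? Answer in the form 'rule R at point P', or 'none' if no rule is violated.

none

Zone of each point (C = within 1σ̂, B = 1σ̂–2σ̂, A = 2σ̂–3σ̂, * = beyond 3σ̂; sign = side of CL): 1:-C, 2:-C, 3:+B, 4:+C, 5:-B, 6:-C, 7:-B, 8:+B, 9:+C, 10:-C, 11:-C, 12:-C, 13:-C, 14:+C, 15:+C, 16:-C
No rule fires across all 16 points.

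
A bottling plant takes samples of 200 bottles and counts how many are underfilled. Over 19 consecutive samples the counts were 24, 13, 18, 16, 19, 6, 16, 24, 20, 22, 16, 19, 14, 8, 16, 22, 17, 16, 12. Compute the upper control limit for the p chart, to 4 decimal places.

p̄ = Σdᵢ / (k·n) = 318 / (19 × 200) = 0.08368
UCL = p̄ + 3·√(p̄(1−p̄)/n) = 0.08368 + 3 × √(0.08368×0.91632/200) = 0.08368 + 3 × 0.01958 = 0.14243

0.1424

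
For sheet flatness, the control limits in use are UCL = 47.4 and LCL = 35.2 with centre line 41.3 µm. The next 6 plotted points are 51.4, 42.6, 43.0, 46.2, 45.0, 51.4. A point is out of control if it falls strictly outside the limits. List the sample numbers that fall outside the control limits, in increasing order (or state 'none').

1, 6

Compare each point to [35.2, 47.4]: sample 1 = 51.4 > UCL; sample 6 = 51.4 > UCL.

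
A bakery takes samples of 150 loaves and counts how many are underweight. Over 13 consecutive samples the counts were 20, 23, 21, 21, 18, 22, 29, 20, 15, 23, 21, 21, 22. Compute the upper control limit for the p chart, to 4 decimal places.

p̄ = Σdᵢ / (k·n) = 276 / (13 × 150) = 0.14154
UCL = p̄ + 3·√(p̄(1−p̄)/n) = 0.14154 + 3 × √(0.14154×0.85846/150) = 0.14154 + 3 × 0.02846 = 0.22692

0.2269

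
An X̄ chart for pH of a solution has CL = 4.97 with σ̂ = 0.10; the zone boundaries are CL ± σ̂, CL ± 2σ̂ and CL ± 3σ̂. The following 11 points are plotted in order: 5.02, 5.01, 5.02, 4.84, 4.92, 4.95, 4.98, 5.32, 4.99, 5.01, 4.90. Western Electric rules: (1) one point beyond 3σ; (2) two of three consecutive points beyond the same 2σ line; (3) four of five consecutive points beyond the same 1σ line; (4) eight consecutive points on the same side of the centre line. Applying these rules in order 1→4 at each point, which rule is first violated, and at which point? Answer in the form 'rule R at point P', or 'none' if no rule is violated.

rule 1 at point 8

Zone of each point (C = within 1σ̂, B = 1σ̂–2σ̂, A = 2σ̂–3σ̂, * = beyond 3σ̂; sign = side of CL): 1:+C, 2:+C, 3:+C, 4:-B, 5:-C, 6:-C, 7:+C, 8:+*, 9:+C, 10:+C, 11:-C
Rule 1 (one point beyond the 3σ limits) is satisfied at point 8.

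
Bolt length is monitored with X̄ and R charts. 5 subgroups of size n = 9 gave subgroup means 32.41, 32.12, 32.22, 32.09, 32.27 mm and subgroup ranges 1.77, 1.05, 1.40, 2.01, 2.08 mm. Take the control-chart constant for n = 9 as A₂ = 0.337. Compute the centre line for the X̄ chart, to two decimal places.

32.22

X̄̄ = (32.41 + 32.12 + 32.22 + 32.09 + 32.27) / 5 = 161.1100 / 5 = 32.2220
CL = X̄̄ = 32.2220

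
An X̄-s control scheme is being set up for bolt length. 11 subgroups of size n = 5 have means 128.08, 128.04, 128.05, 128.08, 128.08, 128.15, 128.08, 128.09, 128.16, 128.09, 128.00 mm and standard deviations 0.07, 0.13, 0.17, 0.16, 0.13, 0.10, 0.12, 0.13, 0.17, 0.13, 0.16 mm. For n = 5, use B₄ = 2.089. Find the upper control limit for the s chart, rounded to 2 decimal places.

0.28

s̄ = (0.07 + 0.13 + 0.17 + 0.16 + 0.13 + 0.10 + 0.12 + 0.13 + 0.17 + 0.13 + 0.16) / 11 = 0.1336
UCL_s = B₄·s̄ = 2.089 × 0.1336 = 0.2792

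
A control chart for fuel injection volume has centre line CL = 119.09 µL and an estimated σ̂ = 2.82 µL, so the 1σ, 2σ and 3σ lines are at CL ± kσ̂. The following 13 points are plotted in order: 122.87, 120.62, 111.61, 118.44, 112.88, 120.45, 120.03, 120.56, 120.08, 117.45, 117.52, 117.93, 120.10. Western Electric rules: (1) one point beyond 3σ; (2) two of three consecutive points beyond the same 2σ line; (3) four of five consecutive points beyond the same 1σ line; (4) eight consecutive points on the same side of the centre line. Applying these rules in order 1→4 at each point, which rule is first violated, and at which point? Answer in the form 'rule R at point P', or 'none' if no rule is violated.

rule 2 at point 5

Zone of each point (C = within 1σ̂, B = 1σ̂–2σ̂, A = 2σ̂–3σ̂, * = beyond 3σ̂; sign = side of CL): 1:+B, 2:+C, 3:-A, 4:-C, 5:-A, 6:+C, 7:+C, 8:+C, 9:+C, 10:-C, 11:-C, 12:-C, 13:+C
Rule 2 (two of three consecutive points beyond the same 2σ limit) is satisfied at point 5.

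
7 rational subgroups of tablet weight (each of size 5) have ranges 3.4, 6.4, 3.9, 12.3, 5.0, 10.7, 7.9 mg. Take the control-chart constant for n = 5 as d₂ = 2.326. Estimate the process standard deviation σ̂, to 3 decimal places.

3.046

R̄ = (3.4 + 6.4 + 3.9 + 12.3 + 5.0 + 10.7 + 7.9) / 7 = 7.0857
σ̂ = R̄ / d₂ = 7.0857 / 2.326 = 3.0463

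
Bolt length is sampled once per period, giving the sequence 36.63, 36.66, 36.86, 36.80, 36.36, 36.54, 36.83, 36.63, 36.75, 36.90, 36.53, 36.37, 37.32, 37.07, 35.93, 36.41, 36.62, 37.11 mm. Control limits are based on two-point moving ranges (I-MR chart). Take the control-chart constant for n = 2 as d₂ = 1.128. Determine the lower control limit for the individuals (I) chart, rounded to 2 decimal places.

35.79

X̄ = (36.63 + 36.66 + 36.86 + 36.80 + 36.36 + 36.54 + 36.83 + 36.63 + 36.75 + 36.90 + 36.53 + 36.37 + 37.32 + 37.07 + 35.93 + 36.41 + 36.62 + 37.11) / 18 = 36.6844
Moving ranges: 0.03, 0.20, 0.06, 0.44, 0.18, 0.29, 0.20, 0.12, 0.15, 0.37, 0.16, 0.95, 0.25, 1.14, 0.48, 0.21, 0.49; M̄R̄ = 5.7200 / 17 = 0.3365
LCL = X̄ − 3·M̄R̄/d₂ = 36.6844 − 3 × 0.3365 / 1.128 = 35.7896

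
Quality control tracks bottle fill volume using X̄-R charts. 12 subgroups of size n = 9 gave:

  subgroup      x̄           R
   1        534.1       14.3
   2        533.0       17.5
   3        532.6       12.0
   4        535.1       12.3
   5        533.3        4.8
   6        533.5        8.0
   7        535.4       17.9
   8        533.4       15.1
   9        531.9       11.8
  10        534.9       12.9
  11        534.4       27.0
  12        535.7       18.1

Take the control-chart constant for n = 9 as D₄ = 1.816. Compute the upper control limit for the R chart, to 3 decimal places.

25.984

R̄ = (14.3 + 17.5 + 12.0 + 12.3 + 4.8 + 8.0 + 17.9 + 15.1 + 11.8 + 12.9 + 27.0 + 18.1) / 12 = 171.7000 / 12 = 14.3083
UCL_R = D₄·R̄ = 1.816 × 14.3083 = 25.9839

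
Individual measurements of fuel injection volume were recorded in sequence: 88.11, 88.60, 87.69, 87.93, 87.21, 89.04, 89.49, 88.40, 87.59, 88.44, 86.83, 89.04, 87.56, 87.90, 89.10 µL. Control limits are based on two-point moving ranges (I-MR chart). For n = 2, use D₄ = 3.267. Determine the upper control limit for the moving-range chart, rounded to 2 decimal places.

3.32

Moving ranges: 0.49, 0.91, 0.24, 0.72, 1.83, 0.45, 1.09, 0.81, 0.85, 1.61, 2.21, 1.48, 0.34, 1.20; M̄R̄ = 14.2300 / 14 = 1.0164
UCL_MR = D₄·M̄R̄ = 3.267 × 1.0164 = 3.3207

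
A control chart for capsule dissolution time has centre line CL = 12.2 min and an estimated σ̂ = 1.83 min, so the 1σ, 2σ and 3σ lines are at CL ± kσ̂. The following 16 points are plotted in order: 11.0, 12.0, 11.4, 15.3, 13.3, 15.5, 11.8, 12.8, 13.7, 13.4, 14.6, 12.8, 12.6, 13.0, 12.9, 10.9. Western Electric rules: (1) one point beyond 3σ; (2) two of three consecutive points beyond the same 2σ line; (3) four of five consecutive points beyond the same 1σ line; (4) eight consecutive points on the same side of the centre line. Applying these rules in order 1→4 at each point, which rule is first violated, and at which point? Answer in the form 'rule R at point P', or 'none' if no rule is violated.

Zone of each point (C = within 1σ̂, B = 1σ̂–2σ̂, A = 2σ̂–3σ̂, * = beyond 3σ̂; sign = side of CL): 1:-C, 2:-C, 3:-C, 4:+B, 5:+C, 6:+B, 7:-C, 8:+C, 9:+C, 10:+C, 11:+B, 12:+C, 13:+C, 14:+C, 15:+C, 16:-C
Rule 4 (eight consecutive points on the same side of the centre line) is satisfied at point 15.

rule 4 at point 15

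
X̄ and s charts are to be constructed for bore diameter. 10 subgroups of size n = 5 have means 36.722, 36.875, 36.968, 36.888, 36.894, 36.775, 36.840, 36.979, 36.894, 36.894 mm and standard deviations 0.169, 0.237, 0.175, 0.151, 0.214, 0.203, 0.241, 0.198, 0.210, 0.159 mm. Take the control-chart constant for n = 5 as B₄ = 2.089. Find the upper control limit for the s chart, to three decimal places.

s̄ = (0.169 + 0.237 + 0.175 + 0.151 + 0.214 + 0.203 + 0.241 + 0.198 + 0.210 + 0.159) / 10 = 0.1957
UCL_s = B₄·s̄ = 2.089 × 0.1957 = 0.4088

0.409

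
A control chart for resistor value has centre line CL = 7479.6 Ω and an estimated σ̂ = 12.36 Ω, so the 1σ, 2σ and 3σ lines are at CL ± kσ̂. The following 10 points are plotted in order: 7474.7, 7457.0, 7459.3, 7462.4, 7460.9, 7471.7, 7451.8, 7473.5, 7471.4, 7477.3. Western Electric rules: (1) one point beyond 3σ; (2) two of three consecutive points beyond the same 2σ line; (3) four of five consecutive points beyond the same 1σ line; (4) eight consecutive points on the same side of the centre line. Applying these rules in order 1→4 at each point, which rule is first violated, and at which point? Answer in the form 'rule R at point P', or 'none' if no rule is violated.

Zone of each point (C = within 1σ̂, B = 1σ̂–2σ̂, A = 2σ̂–3σ̂, * = beyond 3σ̂; sign = side of CL): 1:-C, 2:-B, 3:-B, 4:-B, 5:-B, 6:-C, 7:-A, 8:-C, 9:-C, 10:-C
Rule 3 (four of five consecutive points beyond the same 1σ limit) is satisfied at point 5.

rule 3 at point 5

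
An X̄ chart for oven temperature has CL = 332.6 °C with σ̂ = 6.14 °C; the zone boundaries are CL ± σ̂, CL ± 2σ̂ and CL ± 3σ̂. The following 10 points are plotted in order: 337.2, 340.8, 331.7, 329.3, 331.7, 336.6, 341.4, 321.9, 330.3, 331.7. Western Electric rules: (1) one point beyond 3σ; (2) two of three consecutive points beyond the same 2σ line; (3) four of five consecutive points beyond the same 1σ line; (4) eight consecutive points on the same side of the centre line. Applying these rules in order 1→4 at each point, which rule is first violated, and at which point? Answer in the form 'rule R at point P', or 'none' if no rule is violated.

Zone of each point (C = within 1σ̂, B = 1σ̂–2σ̂, A = 2σ̂–3σ̂, * = beyond 3σ̂; sign = side of CL): 1:+C, 2:+B, 3:-C, 4:-C, 5:-C, 6:+C, 7:+B, 8:-B, 9:-C, 10:-C
No rule fires across all 10 points.

none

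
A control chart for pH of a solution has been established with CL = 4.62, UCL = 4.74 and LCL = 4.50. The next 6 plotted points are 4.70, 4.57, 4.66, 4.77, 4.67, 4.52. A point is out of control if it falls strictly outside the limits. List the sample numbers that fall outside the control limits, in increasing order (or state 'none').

Compare each point to [4.50, 4.74]: sample 4 = 4.77 > UCL.

4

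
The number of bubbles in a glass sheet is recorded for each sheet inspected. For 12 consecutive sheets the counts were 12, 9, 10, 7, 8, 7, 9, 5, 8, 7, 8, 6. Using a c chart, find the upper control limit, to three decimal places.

16.485

c̄ = (12 + 9 + 10 + 7 + 8 + 7 + 9 + 5 + 8 + 7 + 8 + 6) / 12 = 96 / 12 = 8.0000
UCL = c̄ + 3√c̄ = 8.0000 + 3 × √8.0000 = 8.0000 + 3 × 2.8284 = 16.4853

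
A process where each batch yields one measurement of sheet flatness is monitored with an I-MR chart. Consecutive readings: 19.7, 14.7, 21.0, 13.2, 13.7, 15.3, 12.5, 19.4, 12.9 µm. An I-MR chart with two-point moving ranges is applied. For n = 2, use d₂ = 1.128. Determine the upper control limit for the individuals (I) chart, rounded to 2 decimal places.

X̄ = (19.7 + 14.7 + 21.0 + 13.2 + 13.7 + 15.3 + 12.5 + 19.4 + 12.9) / 9 = 15.8222
Moving ranges: 5.0, 6.3, 7.8, 0.5, 1.6, 2.8, 6.9, 6.5; M̄R̄ = 37.4000 / 8 = 4.6750
UCL = X̄ + 3·M̄R̄/d₂ = 15.8222 + 3 × 4.6750 / 1.128 = 28.2557

28.26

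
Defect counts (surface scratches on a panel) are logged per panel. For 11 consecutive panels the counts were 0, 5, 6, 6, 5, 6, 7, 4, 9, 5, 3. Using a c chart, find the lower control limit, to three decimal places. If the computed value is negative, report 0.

c̄ = (0 + 5 + 6 + 6 + 5 + 6 + 7 + 4 + 9 + 5 + 3) / 11 = 56 / 11 = 5.0909
LCL = c̄ − 3√c̄ = 5.0909 − 3 × 2.2563 = -1.6780 → 0 (cannot be negative)

0.000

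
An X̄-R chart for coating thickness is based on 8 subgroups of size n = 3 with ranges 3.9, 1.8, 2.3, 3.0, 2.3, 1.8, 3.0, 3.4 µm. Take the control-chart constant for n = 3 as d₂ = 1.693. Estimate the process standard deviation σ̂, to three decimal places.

1.587

R̄ = (3.9 + 1.8 + 2.3 + 3.0 + 2.3 + 1.8 + 3.0 + 3.4) / 8 = 2.6875
σ̂ = R̄ / d₂ = 2.6875 / 1.693 = 1.5874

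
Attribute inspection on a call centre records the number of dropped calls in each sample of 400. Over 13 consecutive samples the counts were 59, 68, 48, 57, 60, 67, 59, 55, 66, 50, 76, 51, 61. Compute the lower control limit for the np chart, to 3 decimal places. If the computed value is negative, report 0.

38.379

p̄ = Σdᵢ / (k·n) = 777 / (13 × 400) = 0.14942
LCL = np̄ − 3·√(np̄(1−p̄)) = 59.7692 − 3 × 7.1301 = 38.3789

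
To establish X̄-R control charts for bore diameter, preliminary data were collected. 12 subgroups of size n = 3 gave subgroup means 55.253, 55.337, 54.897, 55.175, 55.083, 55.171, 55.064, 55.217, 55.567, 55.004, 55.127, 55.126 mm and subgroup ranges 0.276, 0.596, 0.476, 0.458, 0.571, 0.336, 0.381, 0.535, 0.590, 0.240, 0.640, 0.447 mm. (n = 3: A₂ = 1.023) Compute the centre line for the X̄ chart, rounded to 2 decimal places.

X̄̄ = (55.253 + 55.337 + 54.897 + 55.175 + 55.083 + 55.171 + 55.064 + 55.217 + 55.567 + 55.004 + 55.127 + 55.126) / 12 = 662.0210 / 12 = 55.1684
CL = X̄̄ = 55.1684

55.17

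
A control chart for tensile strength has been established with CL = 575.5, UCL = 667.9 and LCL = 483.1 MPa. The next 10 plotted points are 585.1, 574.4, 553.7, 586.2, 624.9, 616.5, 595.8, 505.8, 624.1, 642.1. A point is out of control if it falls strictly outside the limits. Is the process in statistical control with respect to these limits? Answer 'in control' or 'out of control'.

All 10 points lie within [483.1, 667.9].

in control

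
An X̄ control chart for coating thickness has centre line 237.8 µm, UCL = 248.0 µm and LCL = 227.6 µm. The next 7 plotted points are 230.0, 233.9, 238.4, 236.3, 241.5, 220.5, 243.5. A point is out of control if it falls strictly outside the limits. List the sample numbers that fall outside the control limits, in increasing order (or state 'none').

Compare each point to [227.6, 248.0]: sample 6 = 220.5 < LCL.

6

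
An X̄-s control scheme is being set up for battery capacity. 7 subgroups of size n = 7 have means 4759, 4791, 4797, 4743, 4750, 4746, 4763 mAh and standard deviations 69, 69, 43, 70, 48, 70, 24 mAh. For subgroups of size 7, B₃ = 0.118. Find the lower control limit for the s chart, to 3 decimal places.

s̄ = (69 + 69 + 43 + 70 + 48 + 70 + 24) / 7 = 56.1429
LCL_s = B₃·s̄ = 0.118 × 56.1429 = 6.6249

6.625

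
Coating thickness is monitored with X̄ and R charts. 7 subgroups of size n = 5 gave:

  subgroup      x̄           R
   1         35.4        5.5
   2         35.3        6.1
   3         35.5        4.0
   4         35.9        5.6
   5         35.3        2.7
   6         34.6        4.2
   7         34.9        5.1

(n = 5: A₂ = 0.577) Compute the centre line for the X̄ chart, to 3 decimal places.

X̄̄ = (35.4 + 35.3 + 35.5 + 35.9 + 35.3 + 34.6 + 34.9) / 7 = 246.9000 / 7 = 35.2714
CL = X̄̄ = 35.2714

35.271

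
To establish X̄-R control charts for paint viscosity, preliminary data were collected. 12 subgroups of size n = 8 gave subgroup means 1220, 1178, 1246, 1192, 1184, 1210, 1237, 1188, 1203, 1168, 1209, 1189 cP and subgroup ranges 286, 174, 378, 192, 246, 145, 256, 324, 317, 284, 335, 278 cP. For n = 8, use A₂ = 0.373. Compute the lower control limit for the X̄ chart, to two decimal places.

1102.07

X̄̄ = (1220 + 1178 + 1246 + 1192 + 1184 + 1210 + 1237 + 1188 + 1203 + 1168 + 1209 + 1189) / 12 = 14424.0000 / 12 = 1202.0000
R̄ = (286 + 174 + 378 + 192 + 246 + 145 + 256 + 324 + 317 + 284 + 335 + 278) / 12 = 3215.0000 / 12 = 267.9167
LCL = X̄̄ − A₂·R̄ = 1202.0000 − 0.373 × 267.9167 = 1102.0671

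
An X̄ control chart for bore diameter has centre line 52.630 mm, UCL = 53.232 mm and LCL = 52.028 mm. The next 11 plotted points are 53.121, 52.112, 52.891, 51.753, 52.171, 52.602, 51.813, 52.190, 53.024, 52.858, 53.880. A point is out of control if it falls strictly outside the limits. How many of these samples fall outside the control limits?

3

Compare each point to [52.028, 53.232]: sample 4 = 51.753 < LCL; sample 7 = 51.813 < LCL; sample 11 = 53.880 > UCL.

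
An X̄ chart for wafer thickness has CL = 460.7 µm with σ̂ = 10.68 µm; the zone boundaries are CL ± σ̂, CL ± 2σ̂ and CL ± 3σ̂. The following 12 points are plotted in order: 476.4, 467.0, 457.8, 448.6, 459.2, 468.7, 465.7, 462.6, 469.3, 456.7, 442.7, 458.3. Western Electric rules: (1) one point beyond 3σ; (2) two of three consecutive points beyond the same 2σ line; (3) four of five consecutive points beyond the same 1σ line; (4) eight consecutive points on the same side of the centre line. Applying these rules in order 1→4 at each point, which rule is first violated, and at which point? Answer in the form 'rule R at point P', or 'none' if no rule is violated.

none

Zone of each point (C = within 1σ̂, B = 1σ̂–2σ̂, A = 2σ̂–3σ̂, * = beyond 3σ̂; sign = side of CL): 1:+B, 2:+C, 3:-C, 4:-B, 5:-C, 6:+C, 7:+C, 8:+C, 9:+C, 10:-C, 11:-B, 12:-C
No rule fires across all 12 points.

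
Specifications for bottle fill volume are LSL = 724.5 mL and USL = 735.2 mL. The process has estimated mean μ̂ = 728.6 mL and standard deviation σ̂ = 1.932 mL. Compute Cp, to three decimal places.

Cp = (USL − LSL) / (6σ̂) = (735.2 − 724.5) / (6 × 1.932) = 10.7000 / 11.5920 = 0.9231

0.923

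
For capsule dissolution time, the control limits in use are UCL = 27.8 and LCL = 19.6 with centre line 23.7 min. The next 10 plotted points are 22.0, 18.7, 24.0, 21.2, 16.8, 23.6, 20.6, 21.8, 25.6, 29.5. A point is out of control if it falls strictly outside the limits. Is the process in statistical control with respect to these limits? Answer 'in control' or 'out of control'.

out of control

Compare each point to [19.6, 27.8]: sample 2 = 18.7 < LCL; sample 5 = 16.8 < LCL; sample 10 = 29.5 > UCL.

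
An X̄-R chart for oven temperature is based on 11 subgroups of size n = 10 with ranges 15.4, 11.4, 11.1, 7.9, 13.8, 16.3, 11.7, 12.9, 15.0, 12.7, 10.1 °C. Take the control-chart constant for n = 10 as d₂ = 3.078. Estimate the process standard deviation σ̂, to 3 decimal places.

4.085

R̄ = (15.4 + 11.4 + 11.1 + 7.9 + 13.8 + 16.3 + 11.7 + 12.9 + 15.0 + 12.7 + 10.1) / 11 = 12.5727
σ̂ = R̄ / d₂ = 12.5727 / 3.078 = 4.0847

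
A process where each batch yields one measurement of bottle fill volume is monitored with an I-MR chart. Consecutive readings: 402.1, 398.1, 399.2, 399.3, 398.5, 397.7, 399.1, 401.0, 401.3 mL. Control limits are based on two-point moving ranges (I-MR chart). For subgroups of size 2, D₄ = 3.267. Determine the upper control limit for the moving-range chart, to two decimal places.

Moving ranges: 4.0, 1.1, 0.1, 0.8, 0.8, 1.4, 1.9, 0.3; M̄R̄ = 10.4000 / 8 = 1.3000
UCL_MR = D₄·M̄R̄ = 3.267 × 1.3000 = 4.2471

4.25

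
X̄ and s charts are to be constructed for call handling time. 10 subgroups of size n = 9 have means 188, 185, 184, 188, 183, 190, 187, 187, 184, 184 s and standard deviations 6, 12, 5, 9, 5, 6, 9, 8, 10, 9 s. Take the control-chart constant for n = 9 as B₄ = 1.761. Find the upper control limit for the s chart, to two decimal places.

13.91

s̄ = (6 + 12 + 5 + 9 + 5 + 6 + 9 + 8 + 10 + 9) / 10 = 7.9000
UCL_s = B₄·s̄ = 1.761 × 7.9000 = 13.9119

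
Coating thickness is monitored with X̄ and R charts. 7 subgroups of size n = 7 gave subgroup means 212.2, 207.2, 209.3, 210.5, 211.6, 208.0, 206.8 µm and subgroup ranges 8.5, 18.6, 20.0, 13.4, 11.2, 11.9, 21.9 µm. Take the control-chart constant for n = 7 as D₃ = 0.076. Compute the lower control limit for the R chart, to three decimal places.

1.145

R̄ = (8.5 + 18.6 + 20.0 + 13.4 + 11.2 + 11.9 + 21.9) / 7 = 105.5000 / 7 = 15.0714
LCL_R = D₃·R̄ = 0.076 × 15.0714 = 1.1454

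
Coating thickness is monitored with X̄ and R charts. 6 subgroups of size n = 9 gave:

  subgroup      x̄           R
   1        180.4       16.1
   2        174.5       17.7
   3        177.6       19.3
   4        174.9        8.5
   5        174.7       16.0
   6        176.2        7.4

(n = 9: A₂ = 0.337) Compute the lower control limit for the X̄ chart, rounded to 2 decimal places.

X̄̄ = (180.4 + 174.5 + 177.6 + 174.9 + 174.7 + 176.2) / 6 = 1058.3000 / 6 = 176.3833
R̄ = (16.1 + 17.7 + 19.3 + 8.5 + 16.0 + 7.4) / 6 = 85.0000 / 6 = 14.1667
LCL = X̄̄ − A₂·R̄ = 176.3833 − 0.337 × 14.1667 = 171.6092

171.61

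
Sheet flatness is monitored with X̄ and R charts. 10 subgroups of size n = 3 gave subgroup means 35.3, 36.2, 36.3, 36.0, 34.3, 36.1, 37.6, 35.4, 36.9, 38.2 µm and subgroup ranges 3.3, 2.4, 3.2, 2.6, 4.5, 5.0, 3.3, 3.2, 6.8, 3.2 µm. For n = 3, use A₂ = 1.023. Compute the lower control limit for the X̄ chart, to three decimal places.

X̄̄ = (35.3 + 36.2 + 36.3 + 36.0 + 34.3 + 36.1 + 37.6 + 35.4 + 36.9 + 38.2) / 10 = 362.3000 / 10 = 36.2300
R̄ = (3.3 + 2.4 + 3.2 + 2.6 + 4.5 + 5.0 + 3.3 + 3.2 + 6.8 + 3.2) / 10 = 37.5000 / 10 = 3.7500
LCL = X̄̄ − A₂·R̄ = 36.2300 − 1.023 × 3.7500 = 32.3938

32.394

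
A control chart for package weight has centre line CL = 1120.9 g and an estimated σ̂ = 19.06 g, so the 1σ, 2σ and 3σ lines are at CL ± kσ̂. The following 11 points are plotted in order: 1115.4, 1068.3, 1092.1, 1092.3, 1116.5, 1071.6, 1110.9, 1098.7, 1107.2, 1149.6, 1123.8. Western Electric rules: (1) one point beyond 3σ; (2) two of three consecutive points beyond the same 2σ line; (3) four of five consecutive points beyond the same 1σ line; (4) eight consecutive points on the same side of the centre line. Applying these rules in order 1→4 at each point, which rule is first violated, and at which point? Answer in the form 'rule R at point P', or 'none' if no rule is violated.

Zone of each point (C = within 1σ̂, B = 1σ̂–2σ̂, A = 2σ̂–3σ̂, * = beyond 3σ̂; sign = side of CL): 1:-C, 2:-A, 3:-B, 4:-B, 5:-C, 6:-A, 7:-C, 8:-B, 9:-C, 10:+B, 11:+C
Rule 3 (four of five consecutive points beyond the same 1σ limit) is satisfied at point 6.

rule 3 at point 6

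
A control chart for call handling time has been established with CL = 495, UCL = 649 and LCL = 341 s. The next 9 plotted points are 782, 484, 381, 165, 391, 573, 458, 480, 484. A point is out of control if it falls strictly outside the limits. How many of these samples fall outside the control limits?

Compare each point to [341, 649]: sample 1 = 782 > UCL; sample 4 = 165 < LCL.

2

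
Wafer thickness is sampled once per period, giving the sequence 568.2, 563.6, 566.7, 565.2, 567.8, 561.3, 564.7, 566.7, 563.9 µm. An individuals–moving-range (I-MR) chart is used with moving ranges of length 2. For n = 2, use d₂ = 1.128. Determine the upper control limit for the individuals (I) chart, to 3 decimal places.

X̄ = (568.2 + 563.6 + 566.7 + 565.2 + 567.8 + 561.3 + 564.7 + 566.7 + 563.9) / 9 = 565.3444
Moving ranges: 4.6, 3.1, 1.5, 2.6, 6.5, 3.4, 2.0, 2.8; M̄R̄ = 26.5000 / 8 = 3.3125
UCL = X̄ + 3·M̄R̄/d₂ = 565.3444 + 3 × 3.3125 / 1.128 = 574.1543

574.154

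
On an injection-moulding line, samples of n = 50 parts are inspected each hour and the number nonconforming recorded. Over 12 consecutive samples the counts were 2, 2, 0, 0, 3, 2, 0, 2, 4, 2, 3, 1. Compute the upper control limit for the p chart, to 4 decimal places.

p̄ = Σdᵢ / (k·n) = 21 / (12 × 50) = 0.03500
UCL = p̄ + 3·√(p̄(1−p̄)/n) = 0.03500 + 3 × √(0.03500×0.96500/50) = 0.03500 + 3 × 0.02599 = 0.11297

0.1130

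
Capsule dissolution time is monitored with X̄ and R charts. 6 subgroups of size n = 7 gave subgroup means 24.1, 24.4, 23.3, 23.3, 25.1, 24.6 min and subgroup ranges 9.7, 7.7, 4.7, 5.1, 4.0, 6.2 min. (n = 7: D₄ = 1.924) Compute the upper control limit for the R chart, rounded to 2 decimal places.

11.99

R̄ = (9.7 + 7.7 + 4.7 + 5.1 + 4.0 + 6.2) / 6 = 37.4000 / 6 = 6.2333
UCL_R = D₄·R̄ = 1.924 × 6.2333 = 11.9929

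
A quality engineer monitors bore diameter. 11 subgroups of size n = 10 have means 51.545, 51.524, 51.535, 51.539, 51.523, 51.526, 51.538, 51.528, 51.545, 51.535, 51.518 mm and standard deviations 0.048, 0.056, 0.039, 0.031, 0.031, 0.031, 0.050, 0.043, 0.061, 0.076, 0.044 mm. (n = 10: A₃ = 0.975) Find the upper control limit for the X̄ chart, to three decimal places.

51.578

X̄̄ = (51.545 + 51.524 + 51.535 + 51.539 + 51.523 + 51.526 + 51.538 + 51.528 + 51.545 + 51.535 + 51.518) / 11 = 51.5324
s̄ = (0.048 + 0.056 + 0.039 + 0.031 + 0.031 + 0.031 + 0.050 + 0.043 + 0.061 + 0.076 + 0.044) / 11 = 0.0464
UCL = X̄̄ + A₃·s̄ = 51.5324 + 0.975 × 0.0464 = 51.5776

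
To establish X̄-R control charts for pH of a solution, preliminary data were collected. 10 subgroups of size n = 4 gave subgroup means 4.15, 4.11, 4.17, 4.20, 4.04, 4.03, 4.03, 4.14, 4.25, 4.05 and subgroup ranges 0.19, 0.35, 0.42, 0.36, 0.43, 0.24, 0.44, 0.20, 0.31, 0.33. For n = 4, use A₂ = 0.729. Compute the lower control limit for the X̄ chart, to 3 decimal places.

3.879

X̄̄ = (4.15 + 4.11 + 4.17 + 4.20 + 4.04 + 4.03 + 4.03 + 4.14 + 4.25 + 4.05) / 10 = 41.1700 / 10 = 4.1170
R̄ = (0.19 + 0.35 + 0.42 + 0.36 + 0.43 + 0.24 + 0.44 + 0.20 + 0.31 + 0.33) / 10 = 3.2700 / 10 = 0.3270
LCL = X̄̄ − A₂·R̄ = 4.1170 − 0.729 × 0.3270 = 3.8786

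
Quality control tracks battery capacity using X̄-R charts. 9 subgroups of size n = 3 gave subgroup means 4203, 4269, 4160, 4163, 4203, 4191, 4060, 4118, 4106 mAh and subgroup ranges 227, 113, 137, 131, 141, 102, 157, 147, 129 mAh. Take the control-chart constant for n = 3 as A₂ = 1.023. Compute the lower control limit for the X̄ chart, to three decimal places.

X̄̄ = (4203 + 4269 + 4160 + 4163 + 4203 + 4191 + 4060 + 4118 + 4106) / 9 = 37473.0000 / 9 = 4163.6667
R̄ = (227 + 113 + 137 + 131 + 141 + 102 + 157 + 147 + 129) / 9 = 1284.0000 / 9 = 142.6667
LCL = X̄̄ − A₂·R̄ = 4163.6667 − 1.023 × 142.6667 = 4017.7187

4017.719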